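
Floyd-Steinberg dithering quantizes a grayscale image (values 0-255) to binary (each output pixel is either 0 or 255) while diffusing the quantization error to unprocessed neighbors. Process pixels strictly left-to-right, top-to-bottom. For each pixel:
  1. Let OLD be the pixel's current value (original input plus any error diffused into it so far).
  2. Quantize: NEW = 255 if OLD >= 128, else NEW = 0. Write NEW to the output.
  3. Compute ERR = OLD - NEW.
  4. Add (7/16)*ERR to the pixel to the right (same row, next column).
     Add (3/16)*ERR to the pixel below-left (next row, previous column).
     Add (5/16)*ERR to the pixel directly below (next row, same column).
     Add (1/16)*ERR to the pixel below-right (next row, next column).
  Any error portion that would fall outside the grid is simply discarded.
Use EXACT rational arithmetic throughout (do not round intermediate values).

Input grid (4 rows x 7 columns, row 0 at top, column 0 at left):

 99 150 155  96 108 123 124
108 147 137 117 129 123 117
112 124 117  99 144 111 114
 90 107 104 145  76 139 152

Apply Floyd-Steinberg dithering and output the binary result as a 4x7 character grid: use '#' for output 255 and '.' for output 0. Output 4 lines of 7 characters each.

Answer: .##..#.
.#.#.#.
#.#.#.#
..#..#.

Derivation:
(0,0): OLD=99 → NEW=0, ERR=99
(0,1): OLD=3093/16 → NEW=255, ERR=-987/16
(0,2): OLD=32771/256 → NEW=255, ERR=-32509/256
(0,3): OLD=165653/4096 → NEW=0, ERR=165653/4096
(0,4): OLD=8237459/65536 → NEW=0, ERR=8237459/65536
(0,5): OLD=186637061/1048576 → NEW=255, ERR=-80749819/1048576
(0,6): OLD=1515126051/16777216 → NEW=0, ERR=1515126051/16777216
(1,0): OLD=32607/256 → NEW=0, ERR=32607/256
(1,1): OLD=339609/2048 → NEW=255, ERR=-182631/2048
(1,2): OLD=4065165/65536 → NEW=0, ERR=4065165/65536
(1,3): OLD=45195465/262144 → NEW=255, ERR=-21651255/262144
(1,4): OLD=2017180155/16777216 → NEW=0, ERR=2017180155/16777216
(1,5): OLD=23666002155/134217728 → NEW=255, ERR=-10559518485/134217728
(1,6): OLD=227608022629/2147483648 → NEW=0, ERR=227608022629/2147483648
(2,0): OLD=4426403/32768 → NEW=255, ERR=-3929437/32768
(2,1): OLD=66333233/1048576 → NEW=0, ERR=66333233/1048576
(2,2): OLD=2399157971/16777216 → NEW=255, ERR=-1879032109/16777216
(2,3): OLD=6792853243/134217728 → NEW=0, ERR=6792853243/134217728
(2,4): OLD=197355413099/1073741824 → NEW=255, ERR=-76448752021/1073741824
(2,5): OLD=2839910079481/34359738368 → NEW=0, ERR=2839910079481/34359738368
(2,6): OLD=98056938417759/549755813888 → NEW=255, ERR=-42130794123681/549755813888
(3,0): OLD=1080239219/16777216 → NEW=0, ERR=1080239219/16777216
(3,1): OLD=16970979447/134217728 → NEW=0, ERR=16970979447/134217728
(3,2): OLD=147921542357/1073741824 → NEW=255, ERR=-125882622763/1073741824
(3,3): OLD=383003122755/4294967296 → NEW=0, ERR=383003122755/4294967296
(3,4): OLD=61256517075059/549755813888 → NEW=0, ERR=61256517075059/549755813888
(3,5): OLD=856555606282505/4398046511104 → NEW=255, ERR=-264946254049015/4398046511104
(3,6): OLD=7519702061888151/70368744177664 → NEW=0, ERR=7519702061888151/70368744177664
Row 0: .##..#.
Row 1: .#.#.#.
Row 2: #.#.#.#
Row 3: ..#..#.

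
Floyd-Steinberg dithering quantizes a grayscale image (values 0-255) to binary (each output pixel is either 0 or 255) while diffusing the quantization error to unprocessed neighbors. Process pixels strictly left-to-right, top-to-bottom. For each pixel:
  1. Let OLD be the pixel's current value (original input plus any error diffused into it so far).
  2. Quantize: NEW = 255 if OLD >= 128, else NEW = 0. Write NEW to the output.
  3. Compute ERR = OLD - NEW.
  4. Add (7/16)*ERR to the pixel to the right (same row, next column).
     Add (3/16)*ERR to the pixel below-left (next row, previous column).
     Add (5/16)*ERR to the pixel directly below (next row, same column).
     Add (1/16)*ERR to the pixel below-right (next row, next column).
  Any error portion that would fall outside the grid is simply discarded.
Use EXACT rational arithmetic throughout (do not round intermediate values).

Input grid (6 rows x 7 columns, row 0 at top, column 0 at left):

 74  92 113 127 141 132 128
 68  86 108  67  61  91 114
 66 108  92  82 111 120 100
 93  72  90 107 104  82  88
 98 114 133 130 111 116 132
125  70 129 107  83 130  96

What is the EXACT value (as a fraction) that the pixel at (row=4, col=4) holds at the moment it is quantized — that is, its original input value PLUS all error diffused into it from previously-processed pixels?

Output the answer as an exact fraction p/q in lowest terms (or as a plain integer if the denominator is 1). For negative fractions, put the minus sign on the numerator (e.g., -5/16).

(0,0): OLD=74 → NEW=0, ERR=74
(0,1): OLD=995/8 → NEW=0, ERR=995/8
(0,2): OLD=21429/128 → NEW=255, ERR=-11211/128
(0,3): OLD=181619/2048 → NEW=0, ERR=181619/2048
(0,4): OLD=5891621/32768 → NEW=255, ERR=-2464219/32768
(0,5): OLD=51956483/524288 → NEW=0, ERR=51956483/524288
(0,6): OLD=1437437205/8388608 → NEW=255, ERR=-701657835/8388608
(1,0): OLD=14649/128 → NEW=0, ERR=14649/128
(1,1): OLD=167055/1024 → NEW=255, ERR=-94065/1024
(1,2): OLD=2124731/32768 → NEW=0, ERR=2124731/32768
(1,3): OLD=13566815/131072 → NEW=0, ERR=13566815/131072
(1,4): OLD=896802301/8388608 → NEW=0, ERR=896802301/8388608
(1,5): OLD=9956067213/67108864 → NEW=255, ERR=-7156693107/67108864
(1,6): OLD=50893832611/1073741824 → NEW=0, ERR=50893832611/1073741824
(2,0): OLD=1385109/16384 → NEW=0, ERR=1385109/16384
(2,1): OLD=71088567/524288 → NEW=255, ERR=-62604873/524288
(2,2): OLD=618136805/8388608 → NEW=0, ERR=618136805/8388608
(2,3): OLD=11454265085/67108864 → NEW=255, ERR=-5658495235/67108864
(2,4): OLD=50462048909/536870912 → NEW=0, ERR=50462048909/536870912
(2,5): OLD=2462989730607/17179869184 → NEW=255, ERR=-1917876911313/17179869184
(2,6): OLD=16302045488697/274877906944 → NEW=0, ERR=16302045488697/274877906944
(3,0): OLD=813943365/8388608 → NEW=0, ERR=813943365/8388608
(3,1): OLD=6458238177/67108864 → NEW=0, ERR=6458238177/67108864
(3,2): OLD=70790497075/536870912 → NEW=255, ERR=-66111585485/536870912
(3,3): OLD=105237248949/2147483648 → NEW=0, ERR=105237248949/2147483648
(3,4): OLD=35352310574661/274877906944 → NEW=255, ERR=-34741555696059/274877906944
(3,5): OLD=19380738320287/2199023255552 → NEW=0, ERR=19380738320287/2199023255552
(3,6): OLD=3638483486959041/35184372088832 → NEW=0, ERR=3638483486959041/35184372088832
(4,0): OLD=157159147883/1073741824 → NEW=255, ERR=-116645017237/1073741824
(4,1): OLD=1366164258287/17179869184 → NEW=0, ERR=1366164258287/17179869184
(4,2): OLD=39723060702049/274877906944 → NEW=255, ERR=-30370805568671/274877906944
(4,3): OLD=144214223966843/2199023255552 → NEW=0, ERR=144214223966843/2199023255552
(4,4): OLD=1845603899835265/17592186044416 → NEW=0, ERR=1845603899835265/17592186044416
Target (4,4): original=111, with diffused error = 1845603899835265/17592186044416

Answer: 1845603899835265/17592186044416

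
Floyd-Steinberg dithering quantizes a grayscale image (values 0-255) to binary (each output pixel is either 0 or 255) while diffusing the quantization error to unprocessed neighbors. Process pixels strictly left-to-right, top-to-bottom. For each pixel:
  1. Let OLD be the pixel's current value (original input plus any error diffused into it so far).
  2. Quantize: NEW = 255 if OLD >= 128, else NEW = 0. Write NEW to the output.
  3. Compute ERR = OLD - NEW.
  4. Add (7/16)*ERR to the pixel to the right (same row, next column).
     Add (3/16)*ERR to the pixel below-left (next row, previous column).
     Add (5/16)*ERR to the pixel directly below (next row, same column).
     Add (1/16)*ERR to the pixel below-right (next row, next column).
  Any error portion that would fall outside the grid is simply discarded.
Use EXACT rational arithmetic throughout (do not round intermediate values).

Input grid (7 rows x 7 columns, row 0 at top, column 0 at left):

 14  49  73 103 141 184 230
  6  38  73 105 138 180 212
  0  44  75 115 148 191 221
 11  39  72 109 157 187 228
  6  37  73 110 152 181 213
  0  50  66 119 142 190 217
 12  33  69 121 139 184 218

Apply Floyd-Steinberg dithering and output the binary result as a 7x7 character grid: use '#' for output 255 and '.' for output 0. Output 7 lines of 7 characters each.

Answer: ...#.##
...#.##
..#.###
...#.##
...#.##
..#.#.#
...#.##

Derivation:
(0,0): OLD=14 → NEW=0, ERR=14
(0,1): OLD=441/8 → NEW=0, ERR=441/8
(0,2): OLD=12431/128 → NEW=0, ERR=12431/128
(0,3): OLD=297961/2048 → NEW=255, ERR=-224279/2048
(0,4): OLD=3050335/32768 → NEW=0, ERR=3050335/32768
(0,5): OLD=117821337/524288 → NEW=255, ERR=-15872103/524288
(0,6): OLD=1818275119/8388608 → NEW=255, ERR=-320819921/8388608
(1,0): OLD=2651/128 → NEW=0, ERR=2651/128
(1,1): OLD=85373/1024 → NEW=0, ERR=85373/1024
(1,2): OLD=4021825/32768 → NEW=0, ERR=4021825/32768
(1,3): OLD=19398509/131072 → NEW=255, ERR=-14024851/131072
(1,4): OLD=903927143/8388608 → NEW=0, ERR=903927143/8388608
(1,5): OLD=14517669399/67108864 → NEW=255, ERR=-2595090921/67108864
(1,6): OLD=194603204217/1073741824 → NEW=255, ERR=-79200960903/1073741824
(2,0): OLD=362159/16384 → NEW=0, ERR=362159/16384
(2,1): OLD=54542709/524288 → NEW=0, ERR=54542709/524288
(2,2): OLD=1208103327/8388608 → NEW=255, ERR=-930991713/8388608
(2,3): OLD=4085756519/67108864 → NEW=0, ERR=4085756519/67108864
(2,4): OLD=104352587415/536870912 → NEW=255, ERR=-32549495145/536870912
(2,5): OLD=2496154600029/17179869184 → NEW=255, ERR=-1884712041891/17179869184
(2,6): OLD=40554612993371/274877906944 → NEW=255, ERR=-29539253277349/274877906944
(3,0): OLD=313848255/8388608 → NEW=0, ERR=313848255/8388608
(3,1): OLD=4593648083/67108864 → NEW=0, ERR=4593648083/67108864
(3,2): OLD=45732007849/536870912 → NEW=0, ERR=45732007849/536870912
(3,3): OLD=315656307791/2147483648 → NEW=255, ERR=-231952022449/2147483648
(3,4): OLD=20350416453055/274877906944 → NEW=0, ERR=20350416453055/274877906944
(3,5): OLD=354413774025133/2199023255552 → NEW=255, ERR=-206337156140627/2199023255552
(3,6): OLD=5154863470813299/35184372088832 → NEW=255, ERR=-3817151411838861/35184372088832
(4,0): OLD=32777325393/1073741824 → NEW=0, ERR=32777325393/1073741824
(4,1): OLD=1547152907933/17179869184 → NEW=0, ERR=1547152907933/17179869184
(4,2): OLD=33822404188755/274877906944 → NEW=0, ERR=33822404188755/274877906944
(4,3): OLD=328279344276609/2199023255552 → NEW=255, ERR=-232471585889151/2199023255552
(4,4): OLD=1839104887495475/17592186044416 → NEW=0, ERR=1839104887495475/17592186044416
(4,5): OLD=102287836573418419/562949953421312 → NEW=255, ERR=-41264401549016141/562949953421312
(4,6): OLD=1271488205497608917/9007199254740992 → NEW=255, ERR=-1025347604461344043/9007199254740992
(5,0): OLD=7263644755239/274877906944 → NEW=0, ERR=7263644755239/274877906944
(5,1): OLD=252189139671693/2199023255552 → NEW=0, ERR=252189139671693/2199023255552
(5,2): OLD=2470504758831467/17592186044416 → NEW=255, ERR=-2015502682494613/17592186044416
(5,3): OLD=8885044273053239/140737488355328 → NEW=0, ERR=8885044273053239/140737488355328
(5,4): OLD=1638754385183316477/9007199254740992 → NEW=255, ERR=-658081424775636483/9007199254740992
(5,5): OLD=8669871263037760045/72057594037927936 → NEW=0, ERR=8669871263037760045/72057594037927936
(5,6): OLD=264577317764222286339/1152921504606846976 → NEW=255, ERR=-29417665910523692541/1152921504606846976
(6,0): OLD=1469325674290623/35184372088832 → NEW=0, ERR=1469325674290623/35184372088832
(6,1): OLD=37874489790376011/562949953421312 → NEW=0, ERR=37874489790376011/562949953421312
(6,2): OLD=735318698943214721/9007199254740992 → NEW=0, ERR=735318698943214721/9007199254740992
(6,3): OLD=11211100584696974367/72057594037927936 → NEW=255, ERR=-7163585894974649313/72057594037927936
(6,4): OLD=14293310917677532957/144115188075855872 → NEW=0, ERR=14293310917677532957/144115188075855872
(6,5): OLD=4715728601892667599089/18446744073709551616 → NEW=255, ERR=11808863096731937009/18446744073709551616
(6,6): OLD=64290979141271810763911/295147905179352825856 → NEW=255, ERR=-10971736679463159829369/295147905179352825856
Row 0: ...#.##
Row 1: ...#.##
Row 2: ..#.###
Row 3: ...#.##
Row 4: ...#.##
Row 5: ..#.#.#
Row 6: ...#.##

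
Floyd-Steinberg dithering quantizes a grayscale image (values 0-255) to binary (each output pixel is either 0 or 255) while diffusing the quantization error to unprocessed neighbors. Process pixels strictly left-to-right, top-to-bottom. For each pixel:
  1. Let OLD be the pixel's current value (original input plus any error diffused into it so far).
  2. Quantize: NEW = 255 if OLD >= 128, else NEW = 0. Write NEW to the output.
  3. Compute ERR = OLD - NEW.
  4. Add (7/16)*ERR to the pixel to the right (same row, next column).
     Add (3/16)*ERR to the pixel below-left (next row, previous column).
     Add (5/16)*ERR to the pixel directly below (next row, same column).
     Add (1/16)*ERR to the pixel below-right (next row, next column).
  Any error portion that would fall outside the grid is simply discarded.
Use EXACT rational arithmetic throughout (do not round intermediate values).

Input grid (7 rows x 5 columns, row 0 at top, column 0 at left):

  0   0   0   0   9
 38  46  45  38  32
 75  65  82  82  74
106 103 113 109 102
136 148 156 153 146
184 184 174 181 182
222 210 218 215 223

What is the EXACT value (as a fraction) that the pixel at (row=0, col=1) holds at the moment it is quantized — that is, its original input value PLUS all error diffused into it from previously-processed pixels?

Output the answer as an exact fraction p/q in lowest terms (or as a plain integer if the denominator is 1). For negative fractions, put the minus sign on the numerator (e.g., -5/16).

Answer: 0

Derivation:
(0,0): OLD=0 → NEW=0, ERR=0
(0,1): OLD=0 → NEW=0, ERR=0
Target (0,1): original=0, with diffused error = 0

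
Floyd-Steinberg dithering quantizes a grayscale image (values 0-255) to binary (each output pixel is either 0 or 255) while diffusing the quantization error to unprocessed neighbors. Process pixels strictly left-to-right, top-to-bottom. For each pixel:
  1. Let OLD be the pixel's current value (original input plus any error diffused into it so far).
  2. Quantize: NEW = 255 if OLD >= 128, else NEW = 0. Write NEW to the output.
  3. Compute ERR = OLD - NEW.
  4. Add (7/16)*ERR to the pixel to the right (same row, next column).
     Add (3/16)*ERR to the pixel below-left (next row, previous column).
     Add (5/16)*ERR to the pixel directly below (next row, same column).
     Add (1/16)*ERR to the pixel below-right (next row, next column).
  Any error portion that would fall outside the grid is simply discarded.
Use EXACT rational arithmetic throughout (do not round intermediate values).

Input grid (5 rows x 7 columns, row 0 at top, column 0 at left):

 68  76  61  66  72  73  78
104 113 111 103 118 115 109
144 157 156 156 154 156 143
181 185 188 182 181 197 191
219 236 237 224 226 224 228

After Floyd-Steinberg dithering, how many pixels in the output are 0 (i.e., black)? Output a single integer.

(0,0): OLD=68 → NEW=0, ERR=68
(0,1): OLD=423/4 → NEW=0, ERR=423/4
(0,2): OLD=6865/64 → NEW=0, ERR=6865/64
(0,3): OLD=115639/1024 → NEW=0, ERR=115639/1024
(0,4): OLD=1989121/16384 → NEW=0, ERR=1989121/16384
(0,5): OLD=33060359/262144 → NEW=0, ERR=33060359/262144
(0,6): OLD=558578225/4194304 → NEW=255, ERR=-510969295/4194304
(1,0): OLD=9285/64 → NEW=255, ERR=-7035/64
(1,1): OLD=62627/512 → NEW=0, ERR=62627/512
(1,2): OLD=3699807/16384 → NEW=255, ERR=-478113/16384
(1,3): OLD=10157491/65536 → NEW=255, ERR=-6554189/65536
(1,4): OLD=599324921/4194304 → NEW=255, ERR=-470222599/4194304
(1,5): OLD=3023548489/33554432 → NEW=0, ERR=3023548489/33554432
(1,6): OLD=63476722983/536870912 → NEW=0, ERR=63476722983/536870912
(2,0): OLD=1086129/8192 → NEW=255, ERR=-1002831/8192
(2,1): OLD=33901995/262144 → NEW=255, ERR=-32944725/262144
(2,2): OLD=338864065/4194304 → NEW=0, ERR=338864065/4194304
(2,3): OLD=4605313017/33554432 → NEW=255, ERR=-3951067143/33554432
(2,4): OLD=20963323593/268435456 → NEW=0, ERR=20963323593/268435456
(2,5): OLD=2005641882051/8589934592 → NEW=255, ERR=-184791438909/8589934592
(2,6): OLD=24212396525957/137438953472 → NEW=255, ERR=-10834536609403/137438953472
(3,0): OLD=499881889/4194304 → NEW=0, ERR=499881889/4194304
(3,1): OLD=6890938893/33554432 → NEW=255, ERR=-1665441267/33554432
(3,2): OLD=43379039479/268435456 → NEW=255, ERR=-25072001801/268435456
(3,3): OLD=133178655121/1073741824 → NEW=0, ERR=133178655121/1073741824
(3,4): OLD=34122739534753/137438953472 → NEW=255, ERR=-924193600607/137438953472
(3,5): OLD=195092261439091/1099511627776 → NEW=255, ERR=-85283203643789/1099511627776
(3,6): OLD=2306090340420461/17592186044416 → NEW=255, ERR=-2179917100905619/17592186044416
(4,0): OLD=132573681487/536870912 → NEW=255, ERR=-4328401073/536870912
(4,1): OLD=1777243325827/8589934592 → NEW=255, ERR=-413189995133/8589934592
(4,2): OLD=28439116477325/137438953472 → NEW=255, ERR=-6607816658035/137438953472
(4,3): OLD=257975693095455/1099511627776 → NEW=255, ERR=-22399771987425/1099511627776
(4,4): OLD=1831296615007149/8796093022208 → NEW=255, ERR=-411707105655891/8796093022208
(4,5): OLD=43805790928906797/281474976710656 → NEW=255, ERR=-27970328132310483/281474976710656
(4,6): OLD=634802549909040203/4503599627370496 → NEW=255, ERR=-513615355070436277/4503599627370496
Output grid:
  Row 0: ......#  (6 black, running=6)
  Row 1: #.###..  (3 black, running=9)
  Row 2: ##.#.##  (2 black, running=11)
  Row 3: .##.###  (2 black, running=13)
  Row 4: #######  (0 black, running=13)

Answer: 13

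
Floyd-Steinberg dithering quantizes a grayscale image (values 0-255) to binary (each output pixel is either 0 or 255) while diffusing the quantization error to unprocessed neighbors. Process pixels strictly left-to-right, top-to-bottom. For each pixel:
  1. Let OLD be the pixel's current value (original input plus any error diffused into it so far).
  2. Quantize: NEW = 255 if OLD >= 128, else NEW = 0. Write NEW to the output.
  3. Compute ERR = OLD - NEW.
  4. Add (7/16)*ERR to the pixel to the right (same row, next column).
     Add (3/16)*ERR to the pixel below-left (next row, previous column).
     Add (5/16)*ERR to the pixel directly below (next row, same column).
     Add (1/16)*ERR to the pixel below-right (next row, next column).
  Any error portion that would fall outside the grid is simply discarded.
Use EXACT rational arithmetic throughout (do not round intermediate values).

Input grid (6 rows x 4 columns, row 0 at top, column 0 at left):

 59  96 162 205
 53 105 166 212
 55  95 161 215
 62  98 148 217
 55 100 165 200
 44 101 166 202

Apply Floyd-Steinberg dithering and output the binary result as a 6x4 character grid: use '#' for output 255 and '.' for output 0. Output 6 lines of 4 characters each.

(0,0): OLD=59 → NEW=0, ERR=59
(0,1): OLD=1949/16 → NEW=0, ERR=1949/16
(0,2): OLD=55115/256 → NEW=255, ERR=-10165/256
(0,3): OLD=768525/4096 → NEW=255, ERR=-275955/4096
(1,0): OLD=24135/256 → NEW=0, ERR=24135/256
(1,1): OLD=369777/2048 → NEW=255, ERR=-152463/2048
(1,2): OLD=7602373/65536 → NEW=0, ERR=7602373/65536
(1,3): OLD=250836083/1048576 → NEW=255, ERR=-16550797/1048576
(2,0): OLD=2310251/32768 → NEW=0, ERR=2310251/32768
(2,1): OLD=136549833/1048576 → NEW=255, ERR=-130837047/1048576
(2,2): OLD=283218605/2097152 → NEW=255, ERR=-251555155/2097152
(2,3): OLD=5531084761/33554432 → NEW=255, ERR=-3025295399/33554432
(3,0): OLD=1017316411/16777216 → NEW=0, ERR=1017316411/16777216
(3,1): OLD=18106450597/268435456 → NEW=0, ERR=18106450597/268435456
(3,2): OLD=495303641179/4294967296 → NEW=0, ERR=495303641179/4294967296
(3,3): OLD=15927877927165/68719476736 → NEW=255, ERR=-1595588640515/68719476736
(4,0): OLD=371927865951/4294967296 → NEW=0, ERR=371927865951/4294967296
(4,1): OLD=6335151353885/34359738368 → NEW=255, ERR=-2426581929955/34359738368
(4,2): OLD=186920048289277/1099511627776 → NEW=255, ERR=-93455416793603/1099511627776
(4,3): OLD=2863399932228603/17592186044416 → NEW=255, ERR=-1622607509097477/17592186044416
(5,0): OLD=31786624659247/549755813888 → NEW=0, ERR=31786624659247/549755813888
(5,1): OLD=1648417710225321/17592186044416 → NEW=0, ERR=1648417710225321/17592186044416
(5,2): OLD=1396159508957141/8796093022208 → NEW=255, ERR=-846844211705899/8796093022208
(5,3): OLD=35393802117484893/281474976710656 → NEW=0, ERR=35393802117484893/281474976710656
Row 0: ..##
Row 1: .#.#
Row 2: .###
Row 3: ...#
Row 4: .###
Row 5: ..#.

Answer: ..##
.#.#
.###
...#
.###
..#.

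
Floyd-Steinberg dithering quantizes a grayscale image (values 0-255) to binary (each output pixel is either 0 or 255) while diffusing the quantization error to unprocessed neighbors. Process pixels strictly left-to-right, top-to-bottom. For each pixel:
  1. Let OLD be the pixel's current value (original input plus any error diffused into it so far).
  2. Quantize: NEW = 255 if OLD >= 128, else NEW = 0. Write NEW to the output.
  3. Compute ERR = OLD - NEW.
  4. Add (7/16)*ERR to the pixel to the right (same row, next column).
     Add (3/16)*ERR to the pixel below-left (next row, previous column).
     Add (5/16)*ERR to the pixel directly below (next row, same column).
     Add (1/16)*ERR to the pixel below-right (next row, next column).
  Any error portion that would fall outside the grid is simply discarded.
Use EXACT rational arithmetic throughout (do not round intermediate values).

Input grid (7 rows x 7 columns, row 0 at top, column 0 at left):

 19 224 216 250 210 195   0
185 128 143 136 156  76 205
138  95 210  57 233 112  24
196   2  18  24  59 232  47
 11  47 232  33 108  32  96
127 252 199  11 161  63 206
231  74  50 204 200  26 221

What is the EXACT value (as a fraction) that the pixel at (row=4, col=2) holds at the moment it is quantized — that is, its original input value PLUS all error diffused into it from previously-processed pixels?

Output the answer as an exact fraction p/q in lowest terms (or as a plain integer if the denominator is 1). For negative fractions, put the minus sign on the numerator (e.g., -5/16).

(0,0): OLD=19 → NEW=0, ERR=19
(0,1): OLD=3717/16 → NEW=255, ERR=-363/16
(0,2): OLD=52755/256 → NEW=255, ERR=-12525/256
(0,3): OLD=936325/4096 → NEW=255, ERR=-108155/4096
(0,4): OLD=13005475/65536 → NEW=255, ERR=-3706205/65536
(0,5): OLD=178528885/1048576 → NEW=255, ERR=-88857995/1048576
(0,6): OLD=-622005965/16777216 → NEW=0, ERR=-622005965/16777216
(1,0): OLD=47791/256 → NEW=255, ERR=-17489/256
(1,1): OLD=170057/2048 → NEW=0, ERR=170057/2048
(1,2): OLD=10333053/65536 → NEW=255, ERR=-6378627/65536
(1,3): OLD=18744633/262144 → NEW=0, ERR=18744633/262144
(1,4): OLD=2551337355/16777216 → NEW=255, ERR=-1726852725/16777216
(1,5): OLD=-805160197/134217728 → NEW=0, ERR=-805160197/134217728
(1,6): OLD=398343964501/2147483648 → NEW=255, ERR=-149264365739/2147483648
(2,0): OLD=4332595/32768 → NEW=255, ERR=-4023245/32768
(2,1): OLD=46885345/1048576 → NEW=0, ERR=46885345/1048576
(2,2): OLD=3653127395/16777216 → NEW=255, ERR=-625062685/16777216
(2,3): OLD=5055089035/134217728 → NEW=0, ERR=5055089035/134217728
(2,4): OLD=236928487867/1073741824 → NEW=255, ERR=-36875677253/1073741824
(2,5): OLD=2598788153897/34359738368 → NEW=0, ERR=2598788153897/34359738368
(2,6): OLD=19238386341039/549755813888 → NEW=0, ERR=19238386341039/549755813888
(3,0): OLD=2785271171/16777216 → NEW=255, ERR=-1492918909/16777216
(3,1): OLD=-5048911673/134217728 → NEW=0, ERR=-5048911673/134217728
(3,2): OLD=-261796091/1073741824 → NEW=0, ERR=-261796091/1073741824
(3,3): OLD=115514201395/4294967296 → NEW=0, ERR=115514201395/4294967296
(3,4): OLD=42094747191683/549755813888 → NEW=0, ERR=42094747191683/549755813888
(3,5): OLD=1291047338037689/4398046511104 → NEW=255, ERR=169545477706169/4398046511104
(3,6): OLD=5596329657633767/70368744177664 → NEW=0, ERR=5596329657633767/70368744177664
(4,0): OLD=-51241171251/2147483648 → NEW=0, ERR=-51241171251/2147483648
(4,1): OLD=659642173801/34359738368 → NEW=0, ERR=659642173801/34359738368
(4,2): OLD=133598776109255/549755813888 → NEW=255, ERR=-6588956432185/549755813888
Target (4,2): original=232, with diffused error = 133598776109255/549755813888

Answer: 133598776109255/549755813888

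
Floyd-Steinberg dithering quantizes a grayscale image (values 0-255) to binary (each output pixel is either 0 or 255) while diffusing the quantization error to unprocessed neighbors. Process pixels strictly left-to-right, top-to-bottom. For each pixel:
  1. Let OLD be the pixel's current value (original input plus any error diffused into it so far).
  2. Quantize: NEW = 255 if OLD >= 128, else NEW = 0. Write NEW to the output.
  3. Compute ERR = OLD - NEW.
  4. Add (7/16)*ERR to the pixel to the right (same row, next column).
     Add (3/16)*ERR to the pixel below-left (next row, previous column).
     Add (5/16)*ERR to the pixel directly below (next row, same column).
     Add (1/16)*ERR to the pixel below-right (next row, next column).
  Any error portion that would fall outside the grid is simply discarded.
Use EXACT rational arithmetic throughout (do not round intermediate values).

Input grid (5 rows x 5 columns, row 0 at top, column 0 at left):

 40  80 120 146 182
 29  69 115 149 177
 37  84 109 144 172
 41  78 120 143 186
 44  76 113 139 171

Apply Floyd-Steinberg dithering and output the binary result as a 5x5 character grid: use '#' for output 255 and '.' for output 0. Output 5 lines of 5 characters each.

Answer: ..#.#
..##.
.#..#
..###
...#.

Derivation:
(0,0): OLD=40 → NEW=0, ERR=40
(0,1): OLD=195/2 → NEW=0, ERR=195/2
(0,2): OLD=5205/32 → NEW=255, ERR=-2955/32
(0,3): OLD=54067/512 → NEW=0, ERR=54067/512
(0,4): OLD=1869413/8192 → NEW=255, ERR=-219547/8192
(1,0): OLD=1913/32 → NEW=0, ERR=1913/32
(1,1): OLD=28367/256 → NEW=0, ERR=28367/256
(1,2): OLD=1314939/8192 → NEW=255, ERR=-774021/8192
(1,3): OLD=4255455/32768 → NEW=255, ERR=-4100385/32768
(1,4): OLD=63165629/524288 → NEW=0, ERR=63165629/524288
(2,0): OLD=313173/4096 → NEW=0, ERR=313173/4096
(2,1): OLD=18100855/131072 → NEW=255, ERR=-15322505/131072
(2,2): OLD=24729637/2097152 → NEW=0, ERR=24729637/2097152
(2,3): OLD=4252660639/33554432 → NEW=0, ERR=4252660639/33554432
(2,4): OLD=138124628377/536870912 → NEW=255, ERR=1222545817/536870912
(3,0): OLD=90123397/2097152 → NEW=0, ERR=90123397/2097152
(3,1): OLD=1128421281/16777216 → NEW=0, ERR=1128421281/16777216
(3,2): OLD=91036198971/536870912 → NEW=255, ERR=-45865883589/536870912
(3,3): OLD=157188842147/1073741824 → NEW=255, ERR=-116615322973/1073741824
(3,4): OLD=2527459006031/17179869184 → NEW=255, ERR=-1853407635889/17179869184
(4,0): OLD=18801359787/268435456 → NEW=0, ERR=18801359787/268435456
(4,1): OLD=982075409835/8589934592 → NEW=0, ERR=982075409835/8589934592
(4,2): OLD=16514842868581/137438953472 → NEW=0, ERR=16514842868581/137438953472
(4,3): OLD=290410876438955/2199023255552 → NEW=255, ERR=-270340053726805/2199023255552
(4,4): OLD=2699138182684973/35184372088832 → NEW=0, ERR=2699138182684973/35184372088832
Row 0: ..#.#
Row 1: ..##.
Row 2: .#..#
Row 3: ..###
Row 4: ...#.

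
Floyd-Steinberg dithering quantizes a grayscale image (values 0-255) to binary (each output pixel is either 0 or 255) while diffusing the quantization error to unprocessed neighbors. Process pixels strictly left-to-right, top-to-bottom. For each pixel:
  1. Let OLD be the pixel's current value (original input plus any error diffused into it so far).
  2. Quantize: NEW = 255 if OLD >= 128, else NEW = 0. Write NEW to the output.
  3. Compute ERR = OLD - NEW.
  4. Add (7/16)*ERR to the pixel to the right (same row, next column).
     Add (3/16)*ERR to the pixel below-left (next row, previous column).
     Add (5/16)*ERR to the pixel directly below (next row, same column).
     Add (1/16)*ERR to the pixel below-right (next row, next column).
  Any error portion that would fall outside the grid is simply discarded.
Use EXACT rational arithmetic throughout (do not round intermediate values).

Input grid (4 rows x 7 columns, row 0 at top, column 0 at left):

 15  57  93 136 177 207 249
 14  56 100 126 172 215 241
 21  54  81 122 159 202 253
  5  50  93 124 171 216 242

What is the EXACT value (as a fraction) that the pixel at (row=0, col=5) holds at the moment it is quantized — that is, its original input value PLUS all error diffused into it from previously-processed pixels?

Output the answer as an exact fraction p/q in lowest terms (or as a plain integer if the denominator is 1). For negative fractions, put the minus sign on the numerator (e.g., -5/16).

(0,0): OLD=15 → NEW=0, ERR=15
(0,1): OLD=1017/16 → NEW=0, ERR=1017/16
(0,2): OLD=30927/256 → NEW=0, ERR=30927/256
(0,3): OLD=773545/4096 → NEW=255, ERR=-270935/4096
(0,4): OLD=9703327/65536 → NEW=255, ERR=-7008353/65536
(0,5): OLD=167996761/1048576 → NEW=255, ERR=-99390119/1048576
Target (0,5): original=207, with diffused error = 167996761/1048576

Answer: 167996761/1048576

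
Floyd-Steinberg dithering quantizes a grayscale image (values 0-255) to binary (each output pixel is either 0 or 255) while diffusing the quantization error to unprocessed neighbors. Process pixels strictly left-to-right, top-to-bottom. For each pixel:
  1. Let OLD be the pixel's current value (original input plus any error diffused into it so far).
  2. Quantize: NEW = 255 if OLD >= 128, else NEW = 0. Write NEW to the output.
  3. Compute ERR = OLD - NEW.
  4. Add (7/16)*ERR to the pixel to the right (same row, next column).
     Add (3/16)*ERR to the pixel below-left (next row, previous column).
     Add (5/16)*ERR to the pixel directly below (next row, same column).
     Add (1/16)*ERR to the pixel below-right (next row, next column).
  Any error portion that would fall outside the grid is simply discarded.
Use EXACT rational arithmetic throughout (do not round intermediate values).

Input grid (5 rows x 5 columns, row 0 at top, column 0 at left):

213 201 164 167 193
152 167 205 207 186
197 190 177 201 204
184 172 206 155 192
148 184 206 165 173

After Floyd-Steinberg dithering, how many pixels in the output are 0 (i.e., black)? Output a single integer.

Answer: 6

Derivation:
(0,0): OLD=213 → NEW=255, ERR=-42
(0,1): OLD=1461/8 → NEW=255, ERR=-579/8
(0,2): OLD=16939/128 → NEW=255, ERR=-15701/128
(0,3): OLD=232109/2048 → NEW=0, ERR=232109/2048
(0,4): OLD=7948987/32768 → NEW=255, ERR=-406853/32768
(1,0): OLD=16039/128 → NEW=0, ERR=16039/128
(1,1): OLD=177745/1024 → NEW=255, ERR=-83375/1024
(1,2): OLD=4842213/32768 → NEW=255, ERR=-3513627/32768
(1,3): OLD=24315233/131072 → NEW=255, ERR=-9108127/131072
(1,4): OLD=333031299/2097152 → NEW=255, ERR=-201742461/2097152
(2,0): OLD=3619083/16384 → NEW=255, ERR=-558837/16384
(2,1): OLD=72016105/524288 → NEW=255, ERR=-61677335/524288
(2,2): OLD=619966587/8388608 → NEW=0, ERR=619966587/8388608
(2,3): OLD=25082530753/134217728 → NEW=255, ERR=-9142989887/134217728
(2,4): OLD=300201425415/2147483648 → NEW=255, ERR=-247406904825/2147483648
(3,0): OLD=1269057947/8388608 → NEW=255, ERR=-870037093/8388608
(3,1): OLD=6817388991/67108864 → NEW=0, ERR=6817388991/67108864
(3,2): OLD=544204036901/2147483648 → NEW=255, ERR=-3404293339/2147483648
(3,3): OLD=498372616813/4294967296 → NEW=0, ERR=498372616813/4294967296
(3,4): OLD=13916103126369/68719476736 → NEW=255, ERR=-3607363441311/68719476736
(4,0): OLD=144564473205/1073741824 → NEW=255, ERR=-129239691915/1073741824
(4,1): OLD=5370676035637/34359738368 → NEW=255, ERR=-3391057248203/34359738368
(4,2): OLD=104691399423291/549755813888 → NEW=255, ERR=-35496333118149/549755813888
(4,3): OLD=1434391269911349/8796093022208 → NEW=255, ERR=-808612450751691/8796093022208
(4,4): OLD=17399252847003891/140737488355328 → NEW=0, ERR=17399252847003891/140737488355328
Output grid:
  Row 0: ###.#  (1 black, running=1)
  Row 1: .####  (1 black, running=2)
  Row 2: ##.##  (1 black, running=3)
  Row 3: #.#.#  (2 black, running=5)
  Row 4: ####.  (1 black, running=6)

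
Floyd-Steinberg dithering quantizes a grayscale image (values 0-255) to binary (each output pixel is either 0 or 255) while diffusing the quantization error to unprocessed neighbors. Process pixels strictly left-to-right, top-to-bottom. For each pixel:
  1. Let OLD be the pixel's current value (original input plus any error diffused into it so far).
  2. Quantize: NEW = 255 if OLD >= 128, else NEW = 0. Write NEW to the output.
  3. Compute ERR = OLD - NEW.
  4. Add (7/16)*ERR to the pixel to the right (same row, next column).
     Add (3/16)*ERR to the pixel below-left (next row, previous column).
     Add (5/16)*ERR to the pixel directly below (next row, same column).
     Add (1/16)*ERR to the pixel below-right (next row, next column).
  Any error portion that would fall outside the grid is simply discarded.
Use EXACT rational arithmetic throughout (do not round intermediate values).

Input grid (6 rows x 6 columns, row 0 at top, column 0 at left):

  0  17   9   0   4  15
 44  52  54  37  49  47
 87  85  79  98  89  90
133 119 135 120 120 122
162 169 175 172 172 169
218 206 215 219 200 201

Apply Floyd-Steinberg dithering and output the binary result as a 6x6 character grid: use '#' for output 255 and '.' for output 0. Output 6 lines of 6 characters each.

(0,0): OLD=0 → NEW=0, ERR=0
(0,1): OLD=17 → NEW=0, ERR=17
(0,2): OLD=263/16 → NEW=0, ERR=263/16
(0,3): OLD=1841/256 → NEW=0, ERR=1841/256
(0,4): OLD=29271/4096 → NEW=0, ERR=29271/4096
(0,5): OLD=1187937/65536 → NEW=0, ERR=1187937/65536
(1,0): OLD=755/16 → NEW=0, ERR=755/16
(1,1): OLD=10373/128 → NEW=0, ERR=10373/128
(1,2): OLD=397321/4096 → NEW=0, ERR=397321/4096
(1,3): OLD=1377125/16384 → NEW=0, ERR=1377125/16384
(1,4): OLD=96316511/1048576 → NEW=0, ERR=96316511/1048576
(1,5): OLD=1565273065/16777216 → NEW=0, ERR=1565273065/16777216
(2,0): OLD=239495/2048 → NEW=0, ERR=239495/2048
(2,1): OLD=11968413/65536 → NEW=255, ERR=-4743267/65536
(2,2): OLD=103256791/1048576 → NEW=0, ERR=103256791/1048576
(2,3): OLD=1599154207/8388608 → NEW=255, ERR=-539940833/8388608
(2,4): OLD=30142899997/268435456 → NEW=0, ERR=30142899997/268435456
(2,5): OLD=747426228635/4294967296 → NEW=255, ERR=-347790431845/4294967296
(3,0): OLD=163550007/1048576 → NEW=255, ERR=-103836873/1048576
(3,1): OLD=661280523/8388608 → NEW=0, ERR=661280523/8388608
(3,2): OLD=12325833953/67108864 → NEW=255, ERR=-4786926367/67108864
(3,3): OLD=411834042451/4294967296 → NEW=0, ERR=411834042451/4294967296
(3,4): OLD=6110393251603/34359738368 → NEW=255, ERR=-2651340032237/34359738368
(3,5): OLD=38457502994493/549755813888 → NEW=0, ERR=38457502994493/549755813888
(4,0): OLD=19573638585/134217728 → NEW=255, ERR=-14651882055/134217728
(4,1): OLD=271251326021/2147483648 → NEW=0, ERR=271251326021/2147483648
(4,2): OLD=15865688310783/68719476736 → NEW=255, ERR=-1657778256897/68719476736
(4,3): OLD=189648422782043/1099511627776 → NEW=255, ERR=-90727042300837/1099511627776
(4,4): OLD=2302726831210187/17592186044416 → NEW=255, ERR=-2183280610115893/17592186044416
(4,5): OLD=37082021175903149/281474976710656 → NEW=255, ERR=-34694097885314131/281474976710656
(5,0): OLD=7132026377887/34359738368 → NEW=255, ERR=-1629706905953/34359738368
(5,1): OLD=234608612419023/1099511627776 → NEW=255, ERR=-45766852663857/1099511627776
(5,2): OLD=1598014661185461/8796093022208 → NEW=255, ERR=-644989059477579/8796093022208
(5,3): OLD=38380776618767287/281474976710656 → NEW=255, ERR=-33395342442449993/281474976710656
(5,4): OLD=45622707885340143/562949953421312 → NEW=0, ERR=45622707885340143/562949953421312
(5,5): OLD=1713000047023470507/9007199254740992 → NEW=255, ERR=-583835762935482453/9007199254740992
Row 0: ......
Row 1: ......
Row 2: .#.#.#
Row 3: #.#.#.
Row 4: #.####
Row 5: ####.#

Answer: ......
......
.#.#.#
#.#.#.
#.####
####.#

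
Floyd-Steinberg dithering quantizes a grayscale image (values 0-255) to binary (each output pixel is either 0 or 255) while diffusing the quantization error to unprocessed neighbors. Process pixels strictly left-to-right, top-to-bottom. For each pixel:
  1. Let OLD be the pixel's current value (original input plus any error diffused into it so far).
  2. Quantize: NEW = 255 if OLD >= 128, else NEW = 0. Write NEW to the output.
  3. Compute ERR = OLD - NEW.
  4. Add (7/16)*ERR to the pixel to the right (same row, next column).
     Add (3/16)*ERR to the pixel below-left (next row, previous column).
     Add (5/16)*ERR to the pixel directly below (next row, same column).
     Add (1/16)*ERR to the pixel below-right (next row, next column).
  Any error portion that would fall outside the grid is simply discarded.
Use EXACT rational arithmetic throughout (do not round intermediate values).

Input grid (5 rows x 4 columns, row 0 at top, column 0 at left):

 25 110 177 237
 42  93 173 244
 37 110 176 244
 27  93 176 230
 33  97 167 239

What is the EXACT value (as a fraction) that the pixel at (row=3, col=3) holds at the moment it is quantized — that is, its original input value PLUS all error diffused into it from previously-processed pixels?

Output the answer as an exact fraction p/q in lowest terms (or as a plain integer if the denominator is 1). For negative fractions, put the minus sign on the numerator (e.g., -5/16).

Answer: 13095710657455/68719476736

Derivation:
(0,0): OLD=25 → NEW=0, ERR=25
(0,1): OLD=1935/16 → NEW=0, ERR=1935/16
(0,2): OLD=58857/256 → NEW=255, ERR=-6423/256
(0,3): OLD=925791/4096 → NEW=255, ERR=-118689/4096
(1,0): OLD=18557/256 → NEW=0, ERR=18557/256
(1,1): OLD=326379/2048 → NEW=255, ERR=-195861/2048
(1,2): OLD=8221127/65536 → NEW=0, ERR=8221127/65536
(1,3): OLD=302261025/1048576 → NEW=255, ERR=34874145/1048576
(2,0): OLD=1367113/32768 → NEW=0, ERR=1367113/32768
(2,1): OLD=132559155/1048576 → NEW=0, ERR=132559155/1048576
(2,2): OLD=567841983/2097152 → NEW=255, ERR=33068223/2097152
(2,3): OLD=9030576483/33554432 → NEW=255, ERR=474196323/33554432
(3,0): OLD=1069400377/16777216 → NEW=0, ERR=1069400377/16777216
(3,1): OLD=44548631655/268435456 → NEW=255, ERR=-23902409625/268435456
(3,2): OLD=655076894873/4294967296 → NEW=255, ERR=-440139765607/4294967296
(3,3): OLD=13095710657455/68719476736 → NEW=255, ERR=-4427755910225/68719476736
Target (3,3): original=230, with diffused error = 13095710657455/68719476736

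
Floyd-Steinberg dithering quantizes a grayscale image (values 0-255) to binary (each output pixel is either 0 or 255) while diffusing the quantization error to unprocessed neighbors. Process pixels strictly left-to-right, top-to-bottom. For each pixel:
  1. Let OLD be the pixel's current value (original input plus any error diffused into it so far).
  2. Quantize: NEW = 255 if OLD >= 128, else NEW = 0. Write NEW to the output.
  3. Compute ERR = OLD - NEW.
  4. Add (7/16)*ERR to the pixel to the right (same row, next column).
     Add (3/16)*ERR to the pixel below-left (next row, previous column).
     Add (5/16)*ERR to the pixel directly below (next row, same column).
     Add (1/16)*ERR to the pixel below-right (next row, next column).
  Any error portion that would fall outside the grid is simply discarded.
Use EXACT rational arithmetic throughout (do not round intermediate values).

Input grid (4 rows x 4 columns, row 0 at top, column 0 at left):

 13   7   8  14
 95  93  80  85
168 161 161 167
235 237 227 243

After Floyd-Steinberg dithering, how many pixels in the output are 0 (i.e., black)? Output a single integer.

Answer: 8

Derivation:
(0,0): OLD=13 → NEW=0, ERR=13
(0,1): OLD=203/16 → NEW=0, ERR=203/16
(0,2): OLD=3469/256 → NEW=0, ERR=3469/256
(0,3): OLD=81627/4096 → NEW=0, ERR=81627/4096
(1,0): OLD=25969/256 → NEW=0, ERR=25969/256
(1,1): OLD=296343/2048 → NEW=255, ERR=-225897/2048
(1,2): OLD=2654691/65536 → NEW=0, ERR=2654691/65536
(1,3): OLD=115130021/1048576 → NEW=0, ERR=115130021/1048576
(2,0): OLD=5866093/32768 → NEW=255, ERR=-2489747/32768
(2,1): OLD=112432895/1048576 → NEW=0, ERR=112432895/1048576
(2,2): OLD=491283515/2097152 → NEW=255, ERR=-43490245/2097152
(2,3): OLD=6535408751/33554432 → NEW=255, ERR=-2020971409/33554432
(3,0): OLD=3881584925/16777216 → NEW=255, ERR=-396605155/16777216
(3,1): OLD=67519082243/268435456 → NEW=255, ERR=-931959037/268435456
(3,2): OLD=920879613437/4294967296 → NEW=255, ERR=-174337047043/4294967296
(3,3): OLD=14095983794027/68719476736 → NEW=255, ERR=-3427482773653/68719476736
Output grid:
  Row 0: ....  (4 black, running=4)
  Row 1: .#..  (3 black, running=7)
  Row 2: #.##  (1 black, running=8)
  Row 3: ####  (0 black, running=8)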